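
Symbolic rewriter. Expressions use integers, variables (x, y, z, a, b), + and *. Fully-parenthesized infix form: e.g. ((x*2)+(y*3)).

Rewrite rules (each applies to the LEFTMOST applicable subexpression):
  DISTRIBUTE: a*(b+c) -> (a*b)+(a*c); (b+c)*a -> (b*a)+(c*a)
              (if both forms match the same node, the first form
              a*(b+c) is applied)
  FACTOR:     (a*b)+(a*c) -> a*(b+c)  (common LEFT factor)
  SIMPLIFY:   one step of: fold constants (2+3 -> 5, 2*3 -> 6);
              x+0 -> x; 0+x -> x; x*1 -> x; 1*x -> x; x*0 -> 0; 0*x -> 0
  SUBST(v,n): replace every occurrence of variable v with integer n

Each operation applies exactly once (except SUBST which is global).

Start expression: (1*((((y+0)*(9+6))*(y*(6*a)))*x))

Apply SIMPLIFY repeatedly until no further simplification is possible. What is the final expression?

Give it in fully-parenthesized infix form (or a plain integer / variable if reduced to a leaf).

Answer: (((y*15)*(y*(6*a)))*x)

Derivation:
Start: (1*((((y+0)*(9+6))*(y*(6*a)))*x))
Step 1: at root: (1*((((y+0)*(9+6))*(y*(6*a)))*x)) -> ((((y+0)*(9+6))*(y*(6*a)))*x); overall: (1*((((y+0)*(9+6))*(y*(6*a)))*x)) -> ((((y+0)*(9+6))*(y*(6*a)))*x)
Step 2: at LLL: (y+0) -> y; overall: ((((y+0)*(9+6))*(y*(6*a)))*x) -> (((y*(9+6))*(y*(6*a)))*x)
Step 3: at LLR: (9+6) -> 15; overall: (((y*(9+6))*(y*(6*a)))*x) -> (((y*15)*(y*(6*a)))*x)
Fixed point: (((y*15)*(y*(6*a)))*x)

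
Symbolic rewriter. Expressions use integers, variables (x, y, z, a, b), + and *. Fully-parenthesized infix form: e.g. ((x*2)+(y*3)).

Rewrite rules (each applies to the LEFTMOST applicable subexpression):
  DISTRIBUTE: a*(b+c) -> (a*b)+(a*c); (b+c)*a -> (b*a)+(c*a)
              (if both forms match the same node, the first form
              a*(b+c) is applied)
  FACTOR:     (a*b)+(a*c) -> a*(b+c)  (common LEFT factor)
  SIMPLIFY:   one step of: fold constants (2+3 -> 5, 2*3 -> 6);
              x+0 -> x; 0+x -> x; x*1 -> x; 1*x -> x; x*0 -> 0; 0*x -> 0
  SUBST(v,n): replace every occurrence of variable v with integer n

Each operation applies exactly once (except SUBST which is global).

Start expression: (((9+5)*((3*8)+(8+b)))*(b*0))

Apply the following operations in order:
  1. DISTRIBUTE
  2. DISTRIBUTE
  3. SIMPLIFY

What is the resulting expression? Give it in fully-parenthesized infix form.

Answer: (((14*(3*8))*(b*0))+(((9+5)*(8+b))*(b*0)))

Derivation:
Start: (((9+5)*((3*8)+(8+b)))*(b*0))
Apply DISTRIBUTE at L (target: ((9+5)*((3*8)+(8+b)))): (((9+5)*((3*8)+(8+b)))*(b*0)) -> ((((9+5)*(3*8))+((9+5)*(8+b)))*(b*0))
Apply DISTRIBUTE at root (target: ((((9+5)*(3*8))+((9+5)*(8+b)))*(b*0))): ((((9+5)*(3*8))+((9+5)*(8+b)))*(b*0)) -> ((((9+5)*(3*8))*(b*0))+(((9+5)*(8+b))*(b*0)))
Apply SIMPLIFY at LLL (target: (9+5)): ((((9+5)*(3*8))*(b*0))+(((9+5)*(8+b))*(b*0))) -> (((14*(3*8))*(b*0))+(((9+5)*(8+b))*(b*0)))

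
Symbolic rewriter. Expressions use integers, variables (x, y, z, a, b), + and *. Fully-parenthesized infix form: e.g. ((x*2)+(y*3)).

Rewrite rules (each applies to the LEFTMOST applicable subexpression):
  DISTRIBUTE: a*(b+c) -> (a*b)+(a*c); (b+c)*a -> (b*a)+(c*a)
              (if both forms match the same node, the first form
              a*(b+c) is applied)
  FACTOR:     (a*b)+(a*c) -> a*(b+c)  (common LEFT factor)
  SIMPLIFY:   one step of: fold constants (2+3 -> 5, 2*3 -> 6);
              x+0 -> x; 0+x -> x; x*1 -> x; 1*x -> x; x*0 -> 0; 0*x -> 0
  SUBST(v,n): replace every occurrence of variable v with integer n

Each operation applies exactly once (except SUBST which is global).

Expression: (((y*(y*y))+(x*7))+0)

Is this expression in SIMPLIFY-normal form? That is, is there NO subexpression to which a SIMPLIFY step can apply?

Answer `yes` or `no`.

Expression: (((y*(y*y))+(x*7))+0)
Scanning for simplifiable subexpressions (pre-order)...
  at root: (((y*(y*y))+(x*7))+0) (SIMPLIFIABLE)
  at L: ((y*(y*y))+(x*7)) (not simplifiable)
  at LL: (y*(y*y)) (not simplifiable)
  at LLR: (y*y) (not simplifiable)
  at LR: (x*7) (not simplifiable)
Found simplifiable subexpr at path root: (((y*(y*y))+(x*7))+0)
One SIMPLIFY step would give: ((y*(y*y))+(x*7))
-> NOT in normal form.

Answer: no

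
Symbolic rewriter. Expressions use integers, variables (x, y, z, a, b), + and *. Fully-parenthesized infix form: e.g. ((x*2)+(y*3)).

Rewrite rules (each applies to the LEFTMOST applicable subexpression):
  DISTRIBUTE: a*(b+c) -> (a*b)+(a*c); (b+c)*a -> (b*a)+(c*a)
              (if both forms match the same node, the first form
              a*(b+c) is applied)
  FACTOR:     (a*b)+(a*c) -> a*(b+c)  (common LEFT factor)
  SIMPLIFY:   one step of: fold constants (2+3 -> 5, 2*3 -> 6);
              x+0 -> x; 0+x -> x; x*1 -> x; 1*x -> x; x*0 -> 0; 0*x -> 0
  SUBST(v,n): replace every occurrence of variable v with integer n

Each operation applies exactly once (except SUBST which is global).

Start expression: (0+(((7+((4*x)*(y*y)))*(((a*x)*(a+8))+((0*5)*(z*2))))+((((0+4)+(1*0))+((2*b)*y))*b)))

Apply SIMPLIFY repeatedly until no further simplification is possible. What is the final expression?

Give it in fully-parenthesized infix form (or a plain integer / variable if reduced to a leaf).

Start: (0+(((7+((4*x)*(y*y)))*(((a*x)*(a+8))+((0*5)*(z*2))))+((((0+4)+(1*0))+((2*b)*y))*b)))
Step 1: at root: (0+(((7+((4*x)*(y*y)))*(((a*x)*(a+8))+((0*5)*(z*2))))+((((0+4)+(1*0))+((2*b)*y))*b))) -> (((7+((4*x)*(y*y)))*(((a*x)*(a+8))+((0*5)*(z*2))))+((((0+4)+(1*0))+((2*b)*y))*b)); overall: (0+(((7+((4*x)*(y*y)))*(((a*x)*(a+8))+((0*5)*(z*2))))+((((0+4)+(1*0))+((2*b)*y))*b))) -> (((7+((4*x)*(y*y)))*(((a*x)*(a+8))+((0*5)*(z*2))))+((((0+4)+(1*0))+((2*b)*y))*b))
Step 2: at LRRL: (0*5) -> 0; overall: (((7+((4*x)*(y*y)))*(((a*x)*(a+8))+((0*5)*(z*2))))+((((0+4)+(1*0))+((2*b)*y))*b)) -> (((7+((4*x)*(y*y)))*(((a*x)*(a+8))+(0*(z*2))))+((((0+4)+(1*0))+((2*b)*y))*b))
Step 3: at LRR: (0*(z*2)) -> 0; overall: (((7+((4*x)*(y*y)))*(((a*x)*(a+8))+(0*(z*2))))+((((0+4)+(1*0))+((2*b)*y))*b)) -> (((7+((4*x)*(y*y)))*(((a*x)*(a+8))+0))+((((0+4)+(1*0))+((2*b)*y))*b))
Step 4: at LR: (((a*x)*(a+8))+0) -> ((a*x)*(a+8)); overall: (((7+((4*x)*(y*y)))*(((a*x)*(a+8))+0))+((((0+4)+(1*0))+((2*b)*y))*b)) -> (((7+((4*x)*(y*y)))*((a*x)*(a+8)))+((((0+4)+(1*0))+((2*b)*y))*b))
Step 5: at RLLL: (0+4) -> 4; overall: (((7+((4*x)*(y*y)))*((a*x)*(a+8)))+((((0+4)+(1*0))+((2*b)*y))*b)) -> (((7+((4*x)*(y*y)))*((a*x)*(a+8)))+(((4+(1*0))+((2*b)*y))*b))
Step 6: at RLLR: (1*0) -> 0; overall: (((7+((4*x)*(y*y)))*((a*x)*(a+8)))+(((4+(1*0))+((2*b)*y))*b)) -> (((7+((4*x)*(y*y)))*((a*x)*(a+8)))+(((4+0)+((2*b)*y))*b))
Step 7: at RLL: (4+0) -> 4; overall: (((7+((4*x)*(y*y)))*((a*x)*(a+8)))+(((4+0)+((2*b)*y))*b)) -> (((7+((4*x)*(y*y)))*((a*x)*(a+8)))+((4+((2*b)*y))*b))
Fixed point: (((7+((4*x)*(y*y)))*((a*x)*(a+8)))+((4+((2*b)*y))*b))

Answer: (((7+((4*x)*(y*y)))*((a*x)*(a+8)))+((4+((2*b)*y))*b))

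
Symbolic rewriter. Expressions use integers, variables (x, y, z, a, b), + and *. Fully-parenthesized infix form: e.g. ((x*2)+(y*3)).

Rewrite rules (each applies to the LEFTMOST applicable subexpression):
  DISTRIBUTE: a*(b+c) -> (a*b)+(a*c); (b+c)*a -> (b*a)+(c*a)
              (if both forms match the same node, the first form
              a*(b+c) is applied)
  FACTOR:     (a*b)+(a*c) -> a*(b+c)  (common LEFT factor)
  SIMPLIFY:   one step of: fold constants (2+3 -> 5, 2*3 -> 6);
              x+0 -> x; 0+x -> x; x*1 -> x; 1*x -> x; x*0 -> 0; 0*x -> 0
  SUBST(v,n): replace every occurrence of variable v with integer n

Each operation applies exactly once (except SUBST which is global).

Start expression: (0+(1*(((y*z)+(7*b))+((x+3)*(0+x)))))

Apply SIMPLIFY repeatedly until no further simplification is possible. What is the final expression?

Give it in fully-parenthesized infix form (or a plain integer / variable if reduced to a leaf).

Answer: (((y*z)+(7*b))+((x+3)*x))

Derivation:
Start: (0+(1*(((y*z)+(7*b))+((x+3)*(0+x)))))
Step 1: at root: (0+(1*(((y*z)+(7*b))+((x+3)*(0+x))))) -> (1*(((y*z)+(7*b))+((x+3)*(0+x)))); overall: (0+(1*(((y*z)+(7*b))+((x+3)*(0+x))))) -> (1*(((y*z)+(7*b))+((x+3)*(0+x))))
Step 2: at root: (1*(((y*z)+(7*b))+((x+3)*(0+x)))) -> (((y*z)+(7*b))+((x+3)*(0+x))); overall: (1*(((y*z)+(7*b))+((x+3)*(0+x)))) -> (((y*z)+(7*b))+((x+3)*(0+x)))
Step 3: at RR: (0+x) -> x; overall: (((y*z)+(7*b))+((x+3)*(0+x))) -> (((y*z)+(7*b))+((x+3)*x))
Fixed point: (((y*z)+(7*b))+((x+3)*x))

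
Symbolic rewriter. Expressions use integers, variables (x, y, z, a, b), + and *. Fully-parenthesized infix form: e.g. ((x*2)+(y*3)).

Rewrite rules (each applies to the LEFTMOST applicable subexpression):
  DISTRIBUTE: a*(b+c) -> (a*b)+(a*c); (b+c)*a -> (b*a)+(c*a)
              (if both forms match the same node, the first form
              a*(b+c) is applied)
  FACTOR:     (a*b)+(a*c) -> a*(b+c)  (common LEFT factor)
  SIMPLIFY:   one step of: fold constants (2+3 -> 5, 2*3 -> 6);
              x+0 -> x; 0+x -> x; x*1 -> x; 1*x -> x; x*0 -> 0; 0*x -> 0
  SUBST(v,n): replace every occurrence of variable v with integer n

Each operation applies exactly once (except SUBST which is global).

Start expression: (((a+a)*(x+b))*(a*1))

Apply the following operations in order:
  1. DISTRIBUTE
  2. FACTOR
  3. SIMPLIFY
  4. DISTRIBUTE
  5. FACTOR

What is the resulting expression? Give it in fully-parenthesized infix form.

Answer: (((a+a)*(x+b))*a)

Derivation:
Start: (((a+a)*(x+b))*(a*1))
Apply DISTRIBUTE at L (target: ((a+a)*(x+b))): (((a+a)*(x+b))*(a*1)) -> ((((a+a)*x)+((a+a)*b))*(a*1))
Apply FACTOR at L (target: (((a+a)*x)+((a+a)*b))): ((((a+a)*x)+((a+a)*b))*(a*1)) -> (((a+a)*(x+b))*(a*1))
Apply SIMPLIFY at R (target: (a*1)): (((a+a)*(x+b))*(a*1)) -> (((a+a)*(x+b))*a)
Apply DISTRIBUTE at L (target: ((a+a)*(x+b))): (((a+a)*(x+b))*a) -> ((((a+a)*x)+((a+a)*b))*a)
Apply FACTOR at L (target: (((a+a)*x)+((a+a)*b))): ((((a+a)*x)+((a+a)*b))*a) -> (((a+a)*(x+b))*a)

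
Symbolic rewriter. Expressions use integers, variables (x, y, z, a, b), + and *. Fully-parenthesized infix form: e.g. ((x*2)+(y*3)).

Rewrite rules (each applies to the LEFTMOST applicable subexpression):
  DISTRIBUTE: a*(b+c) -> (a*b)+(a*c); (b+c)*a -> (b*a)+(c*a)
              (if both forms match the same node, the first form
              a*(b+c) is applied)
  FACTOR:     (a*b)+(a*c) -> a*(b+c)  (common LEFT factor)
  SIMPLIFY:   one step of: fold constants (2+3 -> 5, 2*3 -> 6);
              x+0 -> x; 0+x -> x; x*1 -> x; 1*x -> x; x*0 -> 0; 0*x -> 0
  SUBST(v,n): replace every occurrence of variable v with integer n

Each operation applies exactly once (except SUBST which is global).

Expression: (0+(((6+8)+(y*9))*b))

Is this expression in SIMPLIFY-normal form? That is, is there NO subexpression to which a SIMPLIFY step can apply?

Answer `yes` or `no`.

Answer: no

Derivation:
Expression: (0+(((6+8)+(y*9))*b))
Scanning for simplifiable subexpressions (pre-order)...
  at root: (0+(((6+8)+(y*9))*b)) (SIMPLIFIABLE)
  at R: (((6+8)+(y*9))*b) (not simplifiable)
  at RL: ((6+8)+(y*9)) (not simplifiable)
  at RLL: (6+8) (SIMPLIFIABLE)
  at RLR: (y*9) (not simplifiable)
Found simplifiable subexpr at path root: (0+(((6+8)+(y*9))*b))
One SIMPLIFY step would give: (((6+8)+(y*9))*b)
-> NOT in normal form.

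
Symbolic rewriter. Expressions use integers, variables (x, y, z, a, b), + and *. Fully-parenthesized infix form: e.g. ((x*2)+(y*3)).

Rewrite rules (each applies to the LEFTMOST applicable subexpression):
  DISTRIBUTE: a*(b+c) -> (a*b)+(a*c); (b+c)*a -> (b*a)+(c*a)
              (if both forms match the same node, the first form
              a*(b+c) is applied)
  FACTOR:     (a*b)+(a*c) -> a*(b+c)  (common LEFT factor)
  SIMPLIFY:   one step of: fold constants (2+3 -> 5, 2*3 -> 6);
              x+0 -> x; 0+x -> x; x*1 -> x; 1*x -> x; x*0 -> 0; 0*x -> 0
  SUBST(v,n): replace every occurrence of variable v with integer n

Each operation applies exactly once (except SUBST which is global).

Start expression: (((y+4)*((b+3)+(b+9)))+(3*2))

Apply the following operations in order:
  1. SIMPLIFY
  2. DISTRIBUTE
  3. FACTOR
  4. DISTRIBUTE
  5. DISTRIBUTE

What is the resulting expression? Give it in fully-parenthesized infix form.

Start: (((y+4)*((b+3)+(b+9)))+(3*2))
Apply SIMPLIFY at R (target: (3*2)): (((y+4)*((b+3)+(b+9)))+(3*2)) -> (((y+4)*((b+3)+(b+9)))+6)
Apply DISTRIBUTE at L (target: ((y+4)*((b+3)+(b+9)))): (((y+4)*((b+3)+(b+9)))+6) -> ((((y+4)*(b+3))+((y+4)*(b+9)))+6)
Apply FACTOR at L (target: (((y+4)*(b+3))+((y+4)*(b+9)))): ((((y+4)*(b+3))+((y+4)*(b+9)))+6) -> (((y+4)*((b+3)+(b+9)))+6)
Apply DISTRIBUTE at L (target: ((y+4)*((b+3)+(b+9)))): (((y+4)*((b+3)+(b+9)))+6) -> ((((y+4)*(b+3))+((y+4)*(b+9)))+6)
Apply DISTRIBUTE at LL (target: ((y+4)*(b+3))): ((((y+4)*(b+3))+((y+4)*(b+9)))+6) -> (((((y+4)*b)+((y+4)*3))+((y+4)*(b+9)))+6)

Answer: (((((y+4)*b)+((y+4)*3))+((y+4)*(b+9)))+6)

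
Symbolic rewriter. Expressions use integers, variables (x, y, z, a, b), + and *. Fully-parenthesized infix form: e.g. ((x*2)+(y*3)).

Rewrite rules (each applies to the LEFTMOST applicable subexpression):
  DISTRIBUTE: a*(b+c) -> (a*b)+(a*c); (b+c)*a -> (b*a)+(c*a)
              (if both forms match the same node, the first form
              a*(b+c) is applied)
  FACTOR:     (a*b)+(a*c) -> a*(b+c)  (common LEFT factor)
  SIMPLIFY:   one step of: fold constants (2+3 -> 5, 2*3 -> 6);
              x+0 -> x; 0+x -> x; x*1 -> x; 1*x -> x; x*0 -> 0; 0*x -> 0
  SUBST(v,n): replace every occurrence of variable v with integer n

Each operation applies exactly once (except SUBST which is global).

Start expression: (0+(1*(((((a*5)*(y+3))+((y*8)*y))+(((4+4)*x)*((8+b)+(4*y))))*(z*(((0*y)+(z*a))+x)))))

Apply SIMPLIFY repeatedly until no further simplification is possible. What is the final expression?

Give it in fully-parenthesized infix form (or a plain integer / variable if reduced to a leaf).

Start: (0+(1*(((((a*5)*(y+3))+((y*8)*y))+(((4+4)*x)*((8+b)+(4*y))))*(z*(((0*y)+(z*a))+x)))))
Step 1: at root: (0+(1*(((((a*5)*(y+3))+((y*8)*y))+(((4+4)*x)*((8+b)+(4*y))))*(z*(((0*y)+(z*a))+x))))) -> (1*(((((a*5)*(y+3))+((y*8)*y))+(((4+4)*x)*((8+b)+(4*y))))*(z*(((0*y)+(z*a))+x)))); overall: (0+(1*(((((a*5)*(y+3))+((y*8)*y))+(((4+4)*x)*((8+b)+(4*y))))*(z*(((0*y)+(z*a))+x))))) -> (1*(((((a*5)*(y+3))+((y*8)*y))+(((4+4)*x)*((8+b)+(4*y))))*(z*(((0*y)+(z*a))+x))))
Step 2: at root: (1*(((((a*5)*(y+3))+((y*8)*y))+(((4+4)*x)*((8+b)+(4*y))))*(z*(((0*y)+(z*a))+x)))) -> (((((a*5)*(y+3))+((y*8)*y))+(((4+4)*x)*((8+b)+(4*y))))*(z*(((0*y)+(z*a))+x))); overall: (1*(((((a*5)*(y+3))+((y*8)*y))+(((4+4)*x)*((8+b)+(4*y))))*(z*(((0*y)+(z*a))+x)))) -> (((((a*5)*(y+3))+((y*8)*y))+(((4+4)*x)*((8+b)+(4*y))))*(z*(((0*y)+(z*a))+x)))
Step 3: at LRLL: (4+4) -> 8; overall: (((((a*5)*(y+3))+((y*8)*y))+(((4+4)*x)*((8+b)+(4*y))))*(z*(((0*y)+(z*a))+x))) -> (((((a*5)*(y+3))+((y*8)*y))+((8*x)*((8+b)+(4*y))))*(z*(((0*y)+(z*a))+x)))
Step 4: at RRLL: (0*y) -> 0; overall: (((((a*5)*(y+3))+((y*8)*y))+((8*x)*((8+b)+(4*y))))*(z*(((0*y)+(z*a))+x))) -> (((((a*5)*(y+3))+((y*8)*y))+((8*x)*((8+b)+(4*y))))*(z*((0+(z*a))+x)))
Step 5: at RRL: (0+(z*a)) -> (z*a); overall: (((((a*5)*(y+3))+((y*8)*y))+((8*x)*((8+b)+(4*y))))*(z*((0+(z*a))+x))) -> (((((a*5)*(y+3))+((y*8)*y))+((8*x)*((8+b)+(4*y))))*(z*((z*a)+x)))
Fixed point: (((((a*5)*(y+3))+((y*8)*y))+((8*x)*((8+b)+(4*y))))*(z*((z*a)+x)))

Answer: (((((a*5)*(y+3))+((y*8)*y))+((8*x)*((8+b)+(4*y))))*(z*((z*a)+x)))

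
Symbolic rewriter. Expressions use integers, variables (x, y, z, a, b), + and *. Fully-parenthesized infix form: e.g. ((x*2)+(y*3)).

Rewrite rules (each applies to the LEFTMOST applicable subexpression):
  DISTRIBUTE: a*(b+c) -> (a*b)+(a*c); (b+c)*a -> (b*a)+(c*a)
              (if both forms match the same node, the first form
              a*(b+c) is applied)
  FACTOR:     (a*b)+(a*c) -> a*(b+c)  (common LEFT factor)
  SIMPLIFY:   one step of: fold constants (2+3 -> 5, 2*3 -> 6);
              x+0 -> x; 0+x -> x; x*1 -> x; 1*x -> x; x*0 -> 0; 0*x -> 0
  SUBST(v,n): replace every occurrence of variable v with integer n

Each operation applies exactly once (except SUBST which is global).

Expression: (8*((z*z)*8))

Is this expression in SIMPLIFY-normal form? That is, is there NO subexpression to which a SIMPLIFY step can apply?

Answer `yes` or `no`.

Expression: (8*((z*z)*8))
Scanning for simplifiable subexpressions (pre-order)...
  at root: (8*((z*z)*8)) (not simplifiable)
  at R: ((z*z)*8) (not simplifiable)
  at RL: (z*z) (not simplifiable)
Result: no simplifiable subexpression found -> normal form.

Answer: yes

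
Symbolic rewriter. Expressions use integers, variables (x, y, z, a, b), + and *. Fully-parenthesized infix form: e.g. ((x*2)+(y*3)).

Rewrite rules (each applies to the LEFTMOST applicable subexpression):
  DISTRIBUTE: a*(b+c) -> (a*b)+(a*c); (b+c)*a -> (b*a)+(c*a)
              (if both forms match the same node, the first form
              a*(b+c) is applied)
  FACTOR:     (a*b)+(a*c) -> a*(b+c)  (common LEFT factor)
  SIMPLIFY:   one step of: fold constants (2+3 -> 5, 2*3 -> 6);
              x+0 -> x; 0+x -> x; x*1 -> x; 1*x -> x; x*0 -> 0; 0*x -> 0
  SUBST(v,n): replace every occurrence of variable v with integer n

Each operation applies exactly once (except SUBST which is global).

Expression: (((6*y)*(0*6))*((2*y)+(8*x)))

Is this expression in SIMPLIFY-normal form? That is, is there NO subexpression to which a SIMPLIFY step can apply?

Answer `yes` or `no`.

Answer: no

Derivation:
Expression: (((6*y)*(0*6))*((2*y)+(8*x)))
Scanning for simplifiable subexpressions (pre-order)...
  at root: (((6*y)*(0*6))*((2*y)+(8*x))) (not simplifiable)
  at L: ((6*y)*(0*6)) (not simplifiable)
  at LL: (6*y) (not simplifiable)
  at LR: (0*6) (SIMPLIFIABLE)
  at R: ((2*y)+(8*x)) (not simplifiable)
  at RL: (2*y) (not simplifiable)
  at RR: (8*x) (not simplifiable)
Found simplifiable subexpr at path LR: (0*6)
One SIMPLIFY step would give: (((6*y)*0)*((2*y)+(8*x)))
-> NOT in normal form.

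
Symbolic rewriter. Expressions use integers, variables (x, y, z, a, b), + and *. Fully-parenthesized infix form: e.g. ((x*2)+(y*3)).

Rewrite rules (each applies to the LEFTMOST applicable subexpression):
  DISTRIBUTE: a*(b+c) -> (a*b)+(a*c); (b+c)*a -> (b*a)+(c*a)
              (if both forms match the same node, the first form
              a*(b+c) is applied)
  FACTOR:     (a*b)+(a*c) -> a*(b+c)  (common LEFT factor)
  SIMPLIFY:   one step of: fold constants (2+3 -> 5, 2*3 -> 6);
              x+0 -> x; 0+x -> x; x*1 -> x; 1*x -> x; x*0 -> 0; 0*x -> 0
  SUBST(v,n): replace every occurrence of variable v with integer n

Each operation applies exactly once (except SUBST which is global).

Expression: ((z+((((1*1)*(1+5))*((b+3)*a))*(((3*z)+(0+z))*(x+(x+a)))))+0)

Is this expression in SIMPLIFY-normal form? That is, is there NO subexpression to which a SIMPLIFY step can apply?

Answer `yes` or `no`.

Expression: ((z+((((1*1)*(1+5))*((b+3)*a))*(((3*z)+(0+z))*(x+(x+a)))))+0)
Scanning for simplifiable subexpressions (pre-order)...
  at root: ((z+((((1*1)*(1+5))*((b+3)*a))*(((3*z)+(0+z))*(x+(x+a)))))+0) (SIMPLIFIABLE)
  at L: (z+((((1*1)*(1+5))*((b+3)*a))*(((3*z)+(0+z))*(x+(x+a))))) (not simplifiable)
  at LR: ((((1*1)*(1+5))*((b+3)*a))*(((3*z)+(0+z))*(x+(x+a)))) (not simplifiable)
  at LRL: (((1*1)*(1+5))*((b+3)*a)) (not simplifiable)
  at LRLL: ((1*1)*(1+5)) (not simplifiable)
  at LRLLL: (1*1) (SIMPLIFIABLE)
  at LRLLR: (1+5) (SIMPLIFIABLE)
  at LRLR: ((b+3)*a) (not simplifiable)
  at LRLRL: (b+3) (not simplifiable)
  at LRR: (((3*z)+(0+z))*(x+(x+a))) (not simplifiable)
  at LRRL: ((3*z)+(0+z)) (not simplifiable)
  at LRRLL: (3*z) (not simplifiable)
  at LRRLR: (0+z) (SIMPLIFIABLE)
  at LRRR: (x+(x+a)) (not simplifiable)
  at LRRRR: (x+a) (not simplifiable)
Found simplifiable subexpr at path root: ((z+((((1*1)*(1+5))*((b+3)*a))*(((3*z)+(0+z))*(x+(x+a)))))+0)
One SIMPLIFY step would give: (z+((((1*1)*(1+5))*((b+3)*a))*(((3*z)+(0+z))*(x+(x+a)))))
-> NOT in normal form.

Answer: no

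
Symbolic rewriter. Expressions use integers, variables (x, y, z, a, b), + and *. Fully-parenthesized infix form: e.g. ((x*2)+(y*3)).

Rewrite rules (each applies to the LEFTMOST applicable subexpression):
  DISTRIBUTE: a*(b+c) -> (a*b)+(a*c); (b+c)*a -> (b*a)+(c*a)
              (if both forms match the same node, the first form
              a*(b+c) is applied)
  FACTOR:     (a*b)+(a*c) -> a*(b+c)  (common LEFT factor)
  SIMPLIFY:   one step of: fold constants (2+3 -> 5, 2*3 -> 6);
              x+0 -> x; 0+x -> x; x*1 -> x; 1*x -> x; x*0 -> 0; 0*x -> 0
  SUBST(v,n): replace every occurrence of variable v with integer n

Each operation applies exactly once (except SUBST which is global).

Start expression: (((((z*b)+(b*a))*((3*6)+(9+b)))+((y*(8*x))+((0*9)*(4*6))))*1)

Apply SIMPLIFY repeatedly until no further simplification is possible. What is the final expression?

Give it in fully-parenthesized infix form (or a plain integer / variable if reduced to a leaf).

Answer: ((((z*b)+(b*a))*(18+(9+b)))+(y*(8*x)))

Derivation:
Start: (((((z*b)+(b*a))*((3*6)+(9+b)))+((y*(8*x))+((0*9)*(4*6))))*1)
Step 1: at root: (((((z*b)+(b*a))*((3*6)+(9+b)))+((y*(8*x))+((0*9)*(4*6))))*1) -> ((((z*b)+(b*a))*((3*6)+(9+b)))+((y*(8*x))+((0*9)*(4*6)))); overall: (((((z*b)+(b*a))*((3*6)+(9+b)))+((y*(8*x))+((0*9)*(4*6))))*1) -> ((((z*b)+(b*a))*((3*6)+(9+b)))+((y*(8*x))+((0*9)*(4*6))))
Step 2: at LRL: (3*6) -> 18; overall: ((((z*b)+(b*a))*((3*6)+(9+b)))+((y*(8*x))+((0*9)*(4*6)))) -> ((((z*b)+(b*a))*(18+(9+b)))+((y*(8*x))+((0*9)*(4*6))))
Step 3: at RRL: (0*9) -> 0; overall: ((((z*b)+(b*a))*(18+(9+b)))+((y*(8*x))+((0*9)*(4*6)))) -> ((((z*b)+(b*a))*(18+(9+b)))+((y*(8*x))+(0*(4*6))))
Step 4: at RR: (0*(4*6)) -> 0; overall: ((((z*b)+(b*a))*(18+(9+b)))+((y*(8*x))+(0*(4*6)))) -> ((((z*b)+(b*a))*(18+(9+b)))+((y*(8*x))+0))
Step 5: at R: ((y*(8*x))+0) -> (y*(8*x)); overall: ((((z*b)+(b*a))*(18+(9+b)))+((y*(8*x))+0)) -> ((((z*b)+(b*a))*(18+(9+b)))+(y*(8*x)))
Fixed point: ((((z*b)+(b*a))*(18+(9+b)))+(y*(8*x)))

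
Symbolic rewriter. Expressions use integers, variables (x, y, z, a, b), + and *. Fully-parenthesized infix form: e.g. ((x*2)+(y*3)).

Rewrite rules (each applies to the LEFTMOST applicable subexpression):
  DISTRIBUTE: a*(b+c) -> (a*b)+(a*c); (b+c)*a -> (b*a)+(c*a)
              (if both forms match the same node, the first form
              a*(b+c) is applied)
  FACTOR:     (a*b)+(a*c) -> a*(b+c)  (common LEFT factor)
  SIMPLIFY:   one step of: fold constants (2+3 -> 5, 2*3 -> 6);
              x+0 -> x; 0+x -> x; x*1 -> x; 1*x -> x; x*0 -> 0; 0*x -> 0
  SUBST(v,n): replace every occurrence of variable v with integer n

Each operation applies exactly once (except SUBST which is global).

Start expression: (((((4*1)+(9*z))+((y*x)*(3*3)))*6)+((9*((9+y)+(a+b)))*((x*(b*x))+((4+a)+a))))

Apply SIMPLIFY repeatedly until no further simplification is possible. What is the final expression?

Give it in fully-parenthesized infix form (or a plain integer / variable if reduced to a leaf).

Answer: ((((4+(9*z))+((y*x)*9))*6)+((9*((9+y)+(a+b)))*((x*(b*x))+((4+a)+a))))

Derivation:
Start: (((((4*1)+(9*z))+((y*x)*(3*3)))*6)+((9*((9+y)+(a+b)))*((x*(b*x))+((4+a)+a))))
Step 1: at LLLL: (4*1) -> 4; overall: (((((4*1)+(9*z))+((y*x)*(3*3)))*6)+((9*((9+y)+(a+b)))*((x*(b*x))+((4+a)+a)))) -> ((((4+(9*z))+((y*x)*(3*3)))*6)+((9*((9+y)+(a+b)))*((x*(b*x))+((4+a)+a))))
Step 2: at LLRR: (3*3) -> 9; overall: ((((4+(9*z))+((y*x)*(3*3)))*6)+((9*((9+y)+(a+b)))*((x*(b*x))+((4+a)+a)))) -> ((((4+(9*z))+((y*x)*9))*6)+((9*((9+y)+(a+b)))*((x*(b*x))+((4+a)+a))))
Fixed point: ((((4+(9*z))+((y*x)*9))*6)+((9*((9+y)+(a+b)))*((x*(b*x))+((4+a)+a))))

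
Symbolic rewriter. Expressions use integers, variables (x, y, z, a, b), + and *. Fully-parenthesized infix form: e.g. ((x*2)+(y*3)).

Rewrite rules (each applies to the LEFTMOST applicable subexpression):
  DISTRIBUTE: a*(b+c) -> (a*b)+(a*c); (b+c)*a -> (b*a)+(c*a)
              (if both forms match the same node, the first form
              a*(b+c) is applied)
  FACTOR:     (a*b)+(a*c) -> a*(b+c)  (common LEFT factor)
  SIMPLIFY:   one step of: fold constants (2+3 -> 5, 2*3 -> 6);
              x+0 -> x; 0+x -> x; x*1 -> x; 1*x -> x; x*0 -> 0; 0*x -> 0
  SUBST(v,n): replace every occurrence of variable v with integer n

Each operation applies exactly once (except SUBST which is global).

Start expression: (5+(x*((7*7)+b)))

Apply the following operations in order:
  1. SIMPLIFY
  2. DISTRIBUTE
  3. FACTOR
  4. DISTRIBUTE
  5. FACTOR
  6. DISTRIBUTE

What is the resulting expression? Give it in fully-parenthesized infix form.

Answer: (5+((x*49)+(x*b)))

Derivation:
Start: (5+(x*((7*7)+b)))
Apply SIMPLIFY at RRL (target: (7*7)): (5+(x*((7*7)+b))) -> (5+(x*(49+b)))
Apply DISTRIBUTE at R (target: (x*(49+b))): (5+(x*(49+b))) -> (5+((x*49)+(x*b)))
Apply FACTOR at R (target: ((x*49)+(x*b))): (5+((x*49)+(x*b))) -> (5+(x*(49+b)))
Apply DISTRIBUTE at R (target: (x*(49+b))): (5+(x*(49+b))) -> (5+((x*49)+(x*b)))
Apply FACTOR at R (target: ((x*49)+(x*b))): (5+((x*49)+(x*b))) -> (5+(x*(49+b)))
Apply DISTRIBUTE at R (target: (x*(49+b))): (5+(x*(49+b))) -> (5+((x*49)+(x*b)))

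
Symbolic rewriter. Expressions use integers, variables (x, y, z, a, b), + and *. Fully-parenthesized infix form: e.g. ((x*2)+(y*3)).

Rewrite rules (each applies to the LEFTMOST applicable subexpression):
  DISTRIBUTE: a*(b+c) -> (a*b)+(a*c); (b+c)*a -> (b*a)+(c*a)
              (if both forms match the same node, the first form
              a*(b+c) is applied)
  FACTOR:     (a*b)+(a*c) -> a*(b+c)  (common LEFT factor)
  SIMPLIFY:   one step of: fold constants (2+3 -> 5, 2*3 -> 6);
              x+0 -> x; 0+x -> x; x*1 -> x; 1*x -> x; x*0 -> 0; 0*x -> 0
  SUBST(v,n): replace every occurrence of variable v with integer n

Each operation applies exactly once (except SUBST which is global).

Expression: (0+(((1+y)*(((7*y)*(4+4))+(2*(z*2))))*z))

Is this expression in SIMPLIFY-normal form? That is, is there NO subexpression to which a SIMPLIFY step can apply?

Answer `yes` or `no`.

Expression: (0+(((1+y)*(((7*y)*(4+4))+(2*(z*2))))*z))
Scanning for simplifiable subexpressions (pre-order)...
  at root: (0+(((1+y)*(((7*y)*(4+4))+(2*(z*2))))*z)) (SIMPLIFIABLE)
  at R: (((1+y)*(((7*y)*(4+4))+(2*(z*2))))*z) (not simplifiable)
  at RL: ((1+y)*(((7*y)*(4+4))+(2*(z*2)))) (not simplifiable)
  at RLL: (1+y) (not simplifiable)
  at RLR: (((7*y)*(4+4))+(2*(z*2))) (not simplifiable)
  at RLRL: ((7*y)*(4+4)) (not simplifiable)
  at RLRLL: (7*y) (not simplifiable)
  at RLRLR: (4+4) (SIMPLIFIABLE)
  at RLRR: (2*(z*2)) (not simplifiable)
  at RLRRR: (z*2) (not simplifiable)
Found simplifiable subexpr at path root: (0+(((1+y)*(((7*y)*(4+4))+(2*(z*2))))*z))
One SIMPLIFY step would give: (((1+y)*(((7*y)*(4+4))+(2*(z*2))))*z)
-> NOT in normal form.

Answer: no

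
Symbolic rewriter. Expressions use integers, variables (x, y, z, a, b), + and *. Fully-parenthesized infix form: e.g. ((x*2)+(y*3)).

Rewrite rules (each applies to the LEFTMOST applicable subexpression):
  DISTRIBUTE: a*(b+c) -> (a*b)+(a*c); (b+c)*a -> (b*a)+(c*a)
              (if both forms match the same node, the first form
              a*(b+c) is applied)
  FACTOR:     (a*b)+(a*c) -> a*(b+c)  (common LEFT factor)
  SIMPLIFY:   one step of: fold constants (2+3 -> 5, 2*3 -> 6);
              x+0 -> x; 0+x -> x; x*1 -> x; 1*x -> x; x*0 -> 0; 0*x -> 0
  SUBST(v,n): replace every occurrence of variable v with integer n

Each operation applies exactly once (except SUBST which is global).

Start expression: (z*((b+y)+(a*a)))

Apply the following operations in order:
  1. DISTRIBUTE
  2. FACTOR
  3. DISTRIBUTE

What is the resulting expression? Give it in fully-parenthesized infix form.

Answer: ((z*(b+y))+(z*(a*a)))

Derivation:
Start: (z*((b+y)+(a*a)))
Apply DISTRIBUTE at root (target: (z*((b+y)+(a*a)))): (z*((b+y)+(a*a))) -> ((z*(b+y))+(z*(a*a)))
Apply FACTOR at root (target: ((z*(b+y))+(z*(a*a)))): ((z*(b+y))+(z*(a*a))) -> (z*((b+y)+(a*a)))
Apply DISTRIBUTE at root (target: (z*((b+y)+(a*a)))): (z*((b+y)+(a*a))) -> ((z*(b+y))+(z*(a*a)))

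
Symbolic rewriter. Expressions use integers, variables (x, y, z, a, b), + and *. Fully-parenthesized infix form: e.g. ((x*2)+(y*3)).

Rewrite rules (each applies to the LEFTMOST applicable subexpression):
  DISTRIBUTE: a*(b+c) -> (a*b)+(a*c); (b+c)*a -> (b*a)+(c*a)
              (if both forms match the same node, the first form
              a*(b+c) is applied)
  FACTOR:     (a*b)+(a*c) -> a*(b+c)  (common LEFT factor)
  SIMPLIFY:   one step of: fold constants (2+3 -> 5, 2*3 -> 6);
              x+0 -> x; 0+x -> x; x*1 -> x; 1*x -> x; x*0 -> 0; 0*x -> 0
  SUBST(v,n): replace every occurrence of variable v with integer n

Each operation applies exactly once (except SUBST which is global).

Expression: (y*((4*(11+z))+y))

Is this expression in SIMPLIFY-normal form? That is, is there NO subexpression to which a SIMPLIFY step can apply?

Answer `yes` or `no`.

Answer: yes

Derivation:
Expression: (y*((4*(11+z))+y))
Scanning for simplifiable subexpressions (pre-order)...
  at root: (y*((4*(11+z))+y)) (not simplifiable)
  at R: ((4*(11+z))+y) (not simplifiable)
  at RL: (4*(11+z)) (not simplifiable)
  at RLR: (11+z) (not simplifiable)
Result: no simplifiable subexpression found -> normal form.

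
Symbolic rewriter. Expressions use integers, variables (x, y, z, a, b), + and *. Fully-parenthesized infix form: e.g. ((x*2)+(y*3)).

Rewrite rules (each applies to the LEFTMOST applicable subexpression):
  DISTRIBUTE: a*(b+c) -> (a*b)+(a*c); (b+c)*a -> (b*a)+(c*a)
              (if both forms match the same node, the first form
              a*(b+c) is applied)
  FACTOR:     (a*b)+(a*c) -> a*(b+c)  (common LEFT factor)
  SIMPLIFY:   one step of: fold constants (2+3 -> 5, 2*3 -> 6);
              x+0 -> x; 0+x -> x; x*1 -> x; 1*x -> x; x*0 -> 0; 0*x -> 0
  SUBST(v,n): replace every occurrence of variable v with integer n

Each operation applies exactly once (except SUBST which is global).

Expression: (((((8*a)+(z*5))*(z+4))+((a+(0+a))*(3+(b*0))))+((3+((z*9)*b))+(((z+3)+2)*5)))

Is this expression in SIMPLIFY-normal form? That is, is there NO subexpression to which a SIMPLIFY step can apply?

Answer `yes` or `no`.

Answer: no

Derivation:
Expression: (((((8*a)+(z*5))*(z+4))+((a+(0+a))*(3+(b*0))))+((3+((z*9)*b))+(((z+3)+2)*5)))
Scanning for simplifiable subexpressions (pre-order)...
  at root: (((((8*a)+(z*5))*(z+4))+((a+(0+a))*(3+(b*0))))+((3+((z*9)*b))+(((z+3)+2)*5))) (not simplifiable)
  at L: ((((8*a)+(z*5))*(z+4))+((a+(0+a))*(3+(b*0)))) (not simplifiable)
  at LL: (((8*a)+(z*5))*(z+4)) (not simplifiable)
  at LLL: ((8*a)+(z*5)) (not simplifiable)
  at LLLL: (8*a) (not simplifiable)
  at LLLR: (z*5) (not simplifiable)
  at LLR: (z+4) (not simplifiable)
  at LR: ((a+(0+a))*(3+(b*0))) (not simplifiable)
  at LRL: (a+(0+a)) (not simplifiable)
  at LRLR: (0+a) (SIMPLIFIABLE)
  at LRR: (3+(b*0)) (not simplifiable)
  at LRRR: (b*0) (SIMPLIFIABLE)
  at R: ((3+((z*9)*b))+(((z+3)+2)*5)) (not simplifiable)
  at RL: (3+((z*9)*b)) (not simplifiable)
  at RLR: ((z*9)*b) (not simplifiable)
  at RLRL: (z*9) (not simplifiable)
  at RR: (((z+3)+2)*5) (not simplifiable)
  at RRL: ((z+3)+2) (not simplifiable)
  at RRLL: (z+3) (not simplifiable)
Found simplifiable subexpr at path LRLR: (0+a)
One SIMPLIFY step would give: (((((8*a)+(z*5))*(z+4))+((a+a)*(3+(b*0))))+((3+((z*9)*b))+(((z+3)+2)*5)))
-> NOT in normal form.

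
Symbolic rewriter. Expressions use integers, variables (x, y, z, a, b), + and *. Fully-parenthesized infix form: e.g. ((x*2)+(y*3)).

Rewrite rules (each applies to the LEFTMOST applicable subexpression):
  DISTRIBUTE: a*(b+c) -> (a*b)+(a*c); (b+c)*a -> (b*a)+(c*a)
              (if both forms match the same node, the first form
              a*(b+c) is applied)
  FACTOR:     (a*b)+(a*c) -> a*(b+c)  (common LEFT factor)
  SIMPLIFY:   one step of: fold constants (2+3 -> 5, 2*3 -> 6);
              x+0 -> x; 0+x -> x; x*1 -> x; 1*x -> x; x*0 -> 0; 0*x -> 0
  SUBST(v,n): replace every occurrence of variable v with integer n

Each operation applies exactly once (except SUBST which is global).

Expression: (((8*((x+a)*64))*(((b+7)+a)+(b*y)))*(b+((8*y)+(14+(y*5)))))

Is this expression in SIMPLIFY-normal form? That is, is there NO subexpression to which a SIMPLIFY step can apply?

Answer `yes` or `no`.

Answer: yes

Derivation:
Expression: (((8*((x+a)*64))*(((b+7)+a)+(b*y)))*(b+((8*y)+(14+(y*5)))))
Scanning for simplifiable subexpressions (pre-order)...
  at root: (((8*((x+a)*64))*(((b+7)+a)+(b*y)))*(b+((8*y)+(14+(y*5))))) (not simplifiable)
  at L: ((8*((x+a)*64))*(((b+7)+a)+(b*y))) (not simplifiable)
  at LL: (8*((x+a)*64)) (not simplifiable)
  at LLR: ((x+a)*64) (not simplifiable)
  at LLRL: (x+a) (not simplifiable)
  at LR: (((b+7)+a)+(b*y)) (not simplifiable)
  at LRL: ((b+7)+a) (not simplifiable)
  at LRLL: (b+7) (not simplifiable)
  at LRR: (b*y) (not simplifiable)
  at R: (b+((8*y)+(14+(y*5)))) (not simplifiable)
  at RR: ((8*y)+(14+(y*5))) (not simplifiable)
  at RRL: (8*y) (not simplifiable)
  at RRR: (14+(y*5)) (not simplifiable)
  at RRRR: (y*5) (not simplifiable)
Result: no simplifiable subexpression found -> normal form.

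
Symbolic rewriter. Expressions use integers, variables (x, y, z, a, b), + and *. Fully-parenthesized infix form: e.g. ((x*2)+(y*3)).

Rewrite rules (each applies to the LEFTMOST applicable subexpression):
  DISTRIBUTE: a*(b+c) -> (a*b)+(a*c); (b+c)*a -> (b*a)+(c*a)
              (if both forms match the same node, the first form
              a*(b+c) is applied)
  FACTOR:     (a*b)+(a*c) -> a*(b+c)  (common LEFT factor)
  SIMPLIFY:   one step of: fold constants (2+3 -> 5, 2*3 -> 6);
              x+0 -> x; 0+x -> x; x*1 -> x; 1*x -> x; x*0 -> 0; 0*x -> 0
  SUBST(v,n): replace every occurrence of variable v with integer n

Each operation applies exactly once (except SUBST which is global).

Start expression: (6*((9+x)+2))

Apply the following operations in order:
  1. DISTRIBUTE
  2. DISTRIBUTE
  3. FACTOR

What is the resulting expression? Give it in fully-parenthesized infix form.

Answer: ((6*(9+x))+(6*2))

Derivation:
Start: (6*((9+x)+2))
Apply DISTRIBUTE at root (target: (6*((9+x)+2))): (6*((9+x)+2)) -> ((6*(9+x))+(6*2))
Apply DISTRIBUTE at L (target: (6*(9+x))): ((6*(9+x))+(6*2)) -> (((6*9)+(6*x))+(6*2))
Apply FACTOR at L (target: ((6*9)+(6*x))): (((6*9)+(6*x))+(6*2)) -> ((6*(9+x))+(6*2))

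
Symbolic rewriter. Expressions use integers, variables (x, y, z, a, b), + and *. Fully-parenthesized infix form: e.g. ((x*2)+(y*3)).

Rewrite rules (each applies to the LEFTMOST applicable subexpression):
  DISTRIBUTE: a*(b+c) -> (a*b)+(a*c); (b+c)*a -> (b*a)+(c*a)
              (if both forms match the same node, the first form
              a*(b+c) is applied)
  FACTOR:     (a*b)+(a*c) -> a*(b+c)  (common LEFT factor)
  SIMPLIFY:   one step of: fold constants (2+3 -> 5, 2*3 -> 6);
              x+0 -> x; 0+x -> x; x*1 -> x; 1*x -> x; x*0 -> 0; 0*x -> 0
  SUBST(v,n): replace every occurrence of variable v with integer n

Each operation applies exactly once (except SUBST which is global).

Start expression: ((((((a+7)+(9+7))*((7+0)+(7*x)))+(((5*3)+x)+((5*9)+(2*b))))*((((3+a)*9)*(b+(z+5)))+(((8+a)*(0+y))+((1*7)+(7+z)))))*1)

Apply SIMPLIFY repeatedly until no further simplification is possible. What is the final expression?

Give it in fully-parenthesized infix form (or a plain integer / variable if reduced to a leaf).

Start: ((((((a+7)+(9+7))*((7+0)+(7*x)))+(((5*3)+x)+((5*9)+(2*b))))*((((3+a)*9)*(b+(z+5)))+(((8+a)*(0+y))+((1*7)+(7+z)))))*1)
Step 1: at root: ((((((a+7)+(9+7))*((7+0)+(7*x)))+(((5*3)+x)+((5*9)+(2*b))))*((((3+a)*9)*(b+(z+5)))+(((8+a)*(0+y))+((1*7)+(7+z)))))*1) -> (((((a+7)+(9+7))*((7+0)+(7*x)))+(((5*3)+x)+((5*9)+(2*b))))*((((3+a)*9)*(b+(z+5)))+(((8+a)*(0+y))+((1*7)+(7+z))))); overall: ((((((a+7)+(9+7))*((7+0)+(7*x)))+(((5*3)+x)+((5*9)+(2*b))))*((((3+a)*9)*(b+(z+5)))+(((8+a)*(0+y))+((1*7)+(7+z)))))*1) -> (((((a+7)+(9+7))*((7+0)+(7*x)))+(((5*3)+x)+((5*9)+(2*b))))*((((3+a)*9)*(b+(z+5)))+(((8+a)*(0+y))+((1*7)+(7+z)))))
Step 2: at LLLR: (9+7) -> 16; overall: (((((a+7)+(9+7))*((7+0)+(7*x)))+(((5*3)+x)+((5*9)+(2*b))))*((((3+a)*9)*(b+(z+5)))+(((8+a)*(0+y))+((1*7)+(7+z))))) -> (((((a+7)+16)*((7+0)+(7*x)))+(((5*3)+x)+((5*9)+(2*b))))*((((3+a)*9)*(b+(z+5)))+(((8+a)*(0+y))+((1*7)+(7+z)))))
Step 3: at LLRL: (7+0) -> 7; overall: (((((a+7)+16)*((7+0)+(7*x)))+(((5*3)+x)+((5*9)+(2*b))))*((((3+a)*9)*(b+(z+5)))+(((8+a)*(0+y))+((1*7)+(7+z))))) -> (((((a+7)+16)*(7+(7*x)))+(((5*3)+x)+((5*9)+(2*b))))*((((3+a)*9)*(b+(z+5)))+(((8+a)*(0+y))+((1*7)+(7+z)))))
Step 4: at LRLL: (5*3) -> 15; overall: (((((a+7)+16)*(7+(7*x)))+(((5*3)+x)+((5*9)+(2*b))))*((((3+a)*9)*(b+(z+5)))+(((8+a)*(0+y))+((1*7)+(7+z))))) -> (((((a+7)+16)*(7+(7*x)))+((15+x)+((5*9)+(2*b))))*((((3+a)*9)*(b+(z+5)))+(((8+a)*(0+y))+((1*7)+(7+z)))))
Step 5: at LRRL: (5*9) -> 45; overall: (((((a+7)+16)*(7+(7*x)))+((15+x)+((5*9)+(2*b))))*((((3+a)*9)*(b+(z+5)))+(((8+a)*(0+y))+((1*7)+(7+z))))) -> (((((a+7)+16)*(7+(7*x)))+((15+x)+(45+(2*b))))*((((3+a)*9)*(b+(z+5)))+(((8+a)*(0+y))+((1*7)+(7+z)))))
Step 6: at RRLR: (0+y) -> y; overall: (((((a+7)+16)*(7+(7*x)))+((15+x)+(45+(2*b))))*((((3+a)*9)*(b+(z+5)))+(((8+a)*(0+y))+((1*7)+(7+z))))) -> (((((a+7)+16)*(7+(7*x)))+((15+x)+(45+(2*b))))*((((3+a)*9)*(b+(z+5)))+(((8+a)*y)+((1*7)+(7+z)))))
Step 7: at RRRL: (1*7) -> 7; overall: (((((a+7)+16)*(7+(7*x)))+((15+x)+(45+(2*b))))*((((3+a)*9)*(b+(z+5)))+(((8+a)*y)+((1*7)+(7+z))))) -> (((((a+7)+16)*(7+(7*x)))+((15+x)+(45+(2*b))))*((((3+a)*9)*(b+(z+5)))+(((8+a)*y)+(7+(7+z)))))
Fixed point: (((((a+7)+16)*(7+(7*x)))+((15+x)+(45+(2*b))))*((((3+a)*9)*(b+(z+5)))+(((8+a)*y)+(7+(7+z)))))

Answer: (((((a+7)+16)*(7+(7*x)))+((15+x)+(45+(2*b))))*((((3+a)*9)*(b+(z+5)))+(((8+a)*y)+(7+(7+z)))))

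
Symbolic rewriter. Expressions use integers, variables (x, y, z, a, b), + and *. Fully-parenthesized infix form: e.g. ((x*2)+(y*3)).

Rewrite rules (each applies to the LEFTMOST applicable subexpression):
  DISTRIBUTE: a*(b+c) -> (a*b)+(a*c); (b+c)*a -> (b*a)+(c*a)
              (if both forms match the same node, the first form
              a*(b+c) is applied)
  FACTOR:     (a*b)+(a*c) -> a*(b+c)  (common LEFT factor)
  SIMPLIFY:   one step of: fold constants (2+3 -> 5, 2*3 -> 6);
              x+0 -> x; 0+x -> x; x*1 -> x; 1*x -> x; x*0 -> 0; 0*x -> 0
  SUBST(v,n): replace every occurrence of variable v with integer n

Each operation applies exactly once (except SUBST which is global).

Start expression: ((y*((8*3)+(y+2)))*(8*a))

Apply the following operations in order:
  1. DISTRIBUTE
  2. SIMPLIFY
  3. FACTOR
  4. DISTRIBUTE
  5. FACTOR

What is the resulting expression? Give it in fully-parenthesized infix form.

Answer: ((y*(24+(y+2)))*(8*a))

Derivation:
Start: ((y*((8*3)+(y+2)))*(8*a))
Apply DISTRIBUTE at L (target: (y*((8*3)+(y+2)))): ((y*((8*3)+(y+2)))*(8*a)) -> (((y*(8*3))+(y*(y+2)))*(8*a))
Apply SIMPLIFY at LLR (target: (8*3)): (((y*(8*3))+(y*(y+2)))*(8*a)) -> (((y*24)+(y*(y+2)))*(8*a))
Apply FACTOR at L (target: ((y*24)+(y*(y+2)))): (((y*24)+(y*(y+2)))*(8*a)) -> ((y*(24+(y+2)))*(8*a))
Apply DISTRIBUTE at L (target: (y*(24+(y+2)))): ((y*(24+(y+2)))*(8*a)) -> (((y*24)+(y*(y+2)))*(8*a))
Apply FACTOR at L (target: ((y*24)+(y*(y+2)))): (((y*24)+(y*(y+2)))*(8*a)) -> ((y*(24+(y+2)))*(8*a))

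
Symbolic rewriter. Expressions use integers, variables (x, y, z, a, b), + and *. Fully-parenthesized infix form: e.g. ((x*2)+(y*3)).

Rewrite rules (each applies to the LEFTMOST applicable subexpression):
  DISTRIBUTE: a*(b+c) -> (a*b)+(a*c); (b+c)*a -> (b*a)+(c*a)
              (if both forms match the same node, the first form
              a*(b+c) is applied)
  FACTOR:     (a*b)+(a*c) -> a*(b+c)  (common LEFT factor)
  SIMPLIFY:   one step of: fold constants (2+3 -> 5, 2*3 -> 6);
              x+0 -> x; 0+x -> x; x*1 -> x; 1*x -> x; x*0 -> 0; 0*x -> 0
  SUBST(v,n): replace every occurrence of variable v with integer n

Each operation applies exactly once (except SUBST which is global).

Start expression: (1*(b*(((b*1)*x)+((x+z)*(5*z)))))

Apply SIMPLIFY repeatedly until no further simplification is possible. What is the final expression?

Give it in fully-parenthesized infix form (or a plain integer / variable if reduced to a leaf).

Answer: (b*((b*x)+((x+z)*(5*z))))

Derivation:
Start: (1*(b*(((b*1)*x)+((x+z)*(5*z)))))
Step 1: at root: (1*(b*(((b*1)*x)+((x+z)*(5*z))))) -> (b*(((b*1)*x)+((x+z)*(5*z)))); overall: (1*(b*(((b*1)*x)+((x+z)*(5*z))))) -> (b*(((b*1)*x)+((x+z)*(5*z))))
Step 2: at RLL: (b*1) -> b; overall: (b*(((b*1)*x)+((x+z)*(5*z)))) -> (b*((b*x)+((x+z)*(5*z))))
Fixed point: (b*((b*x)+((x+z)*(5*z))))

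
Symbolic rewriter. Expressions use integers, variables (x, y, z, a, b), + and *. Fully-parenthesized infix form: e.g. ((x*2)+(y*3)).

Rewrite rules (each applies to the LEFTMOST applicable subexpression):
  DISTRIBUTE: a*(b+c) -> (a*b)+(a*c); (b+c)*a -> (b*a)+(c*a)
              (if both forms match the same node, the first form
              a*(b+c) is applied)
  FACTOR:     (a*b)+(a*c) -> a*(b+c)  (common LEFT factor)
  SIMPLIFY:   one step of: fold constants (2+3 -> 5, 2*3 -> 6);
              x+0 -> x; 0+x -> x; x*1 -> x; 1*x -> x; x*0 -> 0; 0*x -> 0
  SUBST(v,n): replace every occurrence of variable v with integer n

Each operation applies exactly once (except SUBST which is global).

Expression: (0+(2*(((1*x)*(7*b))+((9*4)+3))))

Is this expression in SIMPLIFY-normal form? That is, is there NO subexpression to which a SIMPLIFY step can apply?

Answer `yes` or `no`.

Answer: no

Derivation:
Expression: (0+(2*(((1*x)*(7*b))+((9*4)+3))))
Scanning for simplifiable subexpressions (pre-order)...
  at root: (0+(2*(((1*x)*(7*b))+((9*4)+3)))) (SIMPLIFIABLE)
  at R: (2*(((1*x)*(7*b))+((9*4)+3))) (not simplifiable)
  at RR: (((1*x)*(7*b))+((9*4)+3)) (not simplifiable)
  at RRL: ((1*x)*(7*b)) (not simplifiable)
  at RRLL: (1*x) (SIMPLIFIABLE)
  at RRLR: (7*b) (not simplifiable)
  at RRR: ((9*4)+3) (not simplifiable)
  at RRRL: (9*4) (SIMPLIFIABLE)
Found simplifiable subexpr at path root: (0+(2*(((1*x)*(7*b))+((9*4)+3))))
One SIMPLIFY step would give: (2*(((1*x)*(7*b))+((9*4)+3)))
-> NOT in normal form.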